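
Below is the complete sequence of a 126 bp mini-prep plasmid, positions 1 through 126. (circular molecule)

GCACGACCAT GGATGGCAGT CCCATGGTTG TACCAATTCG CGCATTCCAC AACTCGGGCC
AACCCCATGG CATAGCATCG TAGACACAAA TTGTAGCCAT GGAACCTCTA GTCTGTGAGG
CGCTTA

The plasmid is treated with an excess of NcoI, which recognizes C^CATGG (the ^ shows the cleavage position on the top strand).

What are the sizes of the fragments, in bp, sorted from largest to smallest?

NcoI sites (CCATGG) start at positions 7, 22, 65, 97.
NcoI cuts after the first base of each site, so after positions 7, 22, 65, 97.
Circular molecule, 4 cuts → 4 fragments:
  8–22 → 15 bp
  23–65 → 43 bp
  66–97 → 32 bp
  98–126 then 1–7 → 29 + 7 = 36 bp
Sorted largest to smallest: 43, 36, 32, 15 bp.

43, 36, 32, 15 bp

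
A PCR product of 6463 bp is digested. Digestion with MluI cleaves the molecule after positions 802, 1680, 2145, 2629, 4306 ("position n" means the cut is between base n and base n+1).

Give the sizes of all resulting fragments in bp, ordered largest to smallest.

2157, 1677, 878, 802, 484, 465 bp

Linear molecule, 5 cuts → 6 fragments:
  802 − 0 = 802 bp
  1680 − 802 = 878 bp
  2145 − 1680 = 465 bp
  2629 − 2145 = 484 bp
  4306 − 2629 = 1677 bp
  6463 − 4306 = 2157 bp
Sorted largest to smallest: 2157, 1677, 878, 802, 484, 465 bp.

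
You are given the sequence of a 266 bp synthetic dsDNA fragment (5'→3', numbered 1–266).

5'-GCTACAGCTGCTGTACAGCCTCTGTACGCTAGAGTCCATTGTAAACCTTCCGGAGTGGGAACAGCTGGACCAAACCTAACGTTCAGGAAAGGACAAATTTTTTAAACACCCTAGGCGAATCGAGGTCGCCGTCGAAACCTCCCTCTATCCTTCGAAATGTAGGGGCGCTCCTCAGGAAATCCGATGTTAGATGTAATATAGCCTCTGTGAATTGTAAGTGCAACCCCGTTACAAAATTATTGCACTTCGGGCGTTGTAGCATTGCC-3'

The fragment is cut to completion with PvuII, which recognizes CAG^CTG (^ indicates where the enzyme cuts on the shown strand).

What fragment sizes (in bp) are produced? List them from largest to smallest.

PvuII sites (CAGCTG) start at positions 5, 62.
PvuII cuts after base 3 of each site, so after positions 7, 64.
Linear molecule, 2 cuts → 3 fragments:
  1–7 → 7 bp
  8–64 → 57 bp
  65–266 → 202 bp
Sorted largest to smallest: 202, 57, 7 bp.

202, 57, 7 bp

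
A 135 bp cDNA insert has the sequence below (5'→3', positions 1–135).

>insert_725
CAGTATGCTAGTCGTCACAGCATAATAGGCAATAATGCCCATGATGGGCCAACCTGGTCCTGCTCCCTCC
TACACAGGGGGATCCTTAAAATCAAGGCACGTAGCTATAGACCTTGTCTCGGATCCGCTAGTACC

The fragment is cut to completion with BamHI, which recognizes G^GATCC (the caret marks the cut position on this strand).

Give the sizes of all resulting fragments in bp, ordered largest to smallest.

BamHI sites (GGATCC) start at positions 80, 121.
BamHI cuts after the first base of each site, so after positions 80, 121.
Linear molecule, 2 cuts → 3 fragments:
  1–80 → 80 bp
  81–121 → 41 bp
  122–135 → 14 bp
Sorted largest to smallest: 80, 41, 14 bp.

80, 41, 14 bp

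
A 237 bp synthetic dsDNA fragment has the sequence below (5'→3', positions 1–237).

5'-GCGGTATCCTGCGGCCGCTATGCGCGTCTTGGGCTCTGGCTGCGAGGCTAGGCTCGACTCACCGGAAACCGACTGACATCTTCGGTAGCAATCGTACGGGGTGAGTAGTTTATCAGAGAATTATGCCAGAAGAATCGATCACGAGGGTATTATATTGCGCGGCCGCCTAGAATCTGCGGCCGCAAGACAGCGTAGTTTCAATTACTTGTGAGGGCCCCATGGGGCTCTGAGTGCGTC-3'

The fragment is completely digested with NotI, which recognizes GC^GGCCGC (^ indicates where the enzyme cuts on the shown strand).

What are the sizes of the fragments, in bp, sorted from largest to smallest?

NotI sites (GCGGCCGC) start at positions 11, 159, 176.
NotI cuts after base 2 of each site, so after positions 12, 160, 177.
Linear molecule, 3 cuts → 4 fragments:
  1–12 → 12 bp
  13–160 → 148 bp
  161–177 → 17 bp
  178–237 → 60 bp
Sorted largest to smallest: 148, 60, 17, 12 bp.

148, 60, 17, 12 bp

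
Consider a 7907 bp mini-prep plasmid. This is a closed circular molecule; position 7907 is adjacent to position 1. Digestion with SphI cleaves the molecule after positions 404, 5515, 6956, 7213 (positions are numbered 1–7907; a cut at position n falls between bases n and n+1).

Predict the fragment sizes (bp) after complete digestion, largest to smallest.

Circular molecule, 4 cuts → 4 fragments:
  5515 − 404 = 5111 bp
  6956 − 5515 = 1441 bp
  7213 − 6956 = 257 bp
  wrap: 7907 − 7213 + 404 = 1098 bp
Sorted largest to smallest: 5111, 1441, 1098, 257 bp.

5111, 1441, 1098, 257 bp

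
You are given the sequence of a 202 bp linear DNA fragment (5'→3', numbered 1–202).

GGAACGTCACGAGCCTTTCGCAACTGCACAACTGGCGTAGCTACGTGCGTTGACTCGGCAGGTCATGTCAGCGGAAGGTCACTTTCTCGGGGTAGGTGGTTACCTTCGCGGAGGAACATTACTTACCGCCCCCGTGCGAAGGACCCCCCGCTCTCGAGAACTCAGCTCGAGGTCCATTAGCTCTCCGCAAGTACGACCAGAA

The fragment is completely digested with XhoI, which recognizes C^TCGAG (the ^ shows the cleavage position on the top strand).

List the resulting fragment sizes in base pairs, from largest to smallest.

153, 36, 13 bp

XhoI sites (CTCGAG) start at positions 153, 166.
XhoI cuts after the first base of each site, so after positions 153, 166.
Linear molecule, 2 cuts → 3 fragments:
  1–153 → 153 bp
  154–166 → 13 bp
  167–202 → 36 bp
Sorted largest to smallest: 153, 36, 13 bp.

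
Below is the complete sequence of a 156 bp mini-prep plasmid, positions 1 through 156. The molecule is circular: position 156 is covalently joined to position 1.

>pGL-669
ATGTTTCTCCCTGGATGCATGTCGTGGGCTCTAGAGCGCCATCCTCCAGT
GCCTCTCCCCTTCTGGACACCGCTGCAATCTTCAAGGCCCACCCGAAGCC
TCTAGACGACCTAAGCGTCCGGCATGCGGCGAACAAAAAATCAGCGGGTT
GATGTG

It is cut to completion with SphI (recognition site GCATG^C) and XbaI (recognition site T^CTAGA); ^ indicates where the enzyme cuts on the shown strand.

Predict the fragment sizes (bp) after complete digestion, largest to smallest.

71, 60, 25 bp

The SphI site (GCATGC) starts at position 122.
SphI cuts after base 5 of each site (before the last base), so after position 126.
XbaI sites (TCTAGA) start at positions 30, 101.
XbaI cuts after the first base of each site, so after positions 30, 101.
Combined cut positions: 30, 101, 126.
Circular molecule, 3 cuts → 3 fragments:
  31–101 → 71 bp
  102–126 → 25 bp
  127–156 then 1–30 → 30 + 30 = 60 bp
Sorted largest to smallest: 71, 60, 25 bp.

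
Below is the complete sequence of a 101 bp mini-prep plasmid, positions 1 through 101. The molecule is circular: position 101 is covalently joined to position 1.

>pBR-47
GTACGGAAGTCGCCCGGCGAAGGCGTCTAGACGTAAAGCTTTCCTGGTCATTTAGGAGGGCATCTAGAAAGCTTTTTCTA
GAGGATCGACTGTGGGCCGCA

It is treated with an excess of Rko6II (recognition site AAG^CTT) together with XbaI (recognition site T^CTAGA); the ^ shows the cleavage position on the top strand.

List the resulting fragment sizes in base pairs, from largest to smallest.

50, 25, 12, 8, 6 bp

Rko6II sites (AAGCTT) start at positions 36, 69.
Rko6II cuts after base 3 of each site, so after positions 38, 71.
XbaI sites (TCTAGA) start at positions 26, 63, 77.
XbaI cuts after the first base of each site, so after positions 26, 63, 77.
Combined cut positions: 26, 38, 63, 71, 77.
Circular molecule, 5 cuts → 5 fragments:
  27–38 → 12 bp
  39–63 → 25 bp
  64–71 → 8 bp
  72–77 → 6 bp
  78–101 then 1–26 → 24 + 26 = 50 bp
Sorted largest to smallest: 50, 25, 12, 8, 6 bp.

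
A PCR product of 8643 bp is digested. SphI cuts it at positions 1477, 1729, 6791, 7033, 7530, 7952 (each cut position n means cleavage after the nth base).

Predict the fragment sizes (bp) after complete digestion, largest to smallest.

Linear molecule, 6 cuts → 7 fragments:
  1477 − 0 = 1477 bp
  1729 − 1477 = 252 bp
  6791 − 1729 = 5062 bp
  7033 − 6791 = 242 bp
  7530 − 7033 = 497 bp
  7952 − 7530 = 422 bp
  8643 − 7952 = 691 bp
Sorted largest to smallest: 5062, 1477, 691, 497, 422, 252, 242 bp.

5062, 1477, 691, 497, 422, 252, 242 bp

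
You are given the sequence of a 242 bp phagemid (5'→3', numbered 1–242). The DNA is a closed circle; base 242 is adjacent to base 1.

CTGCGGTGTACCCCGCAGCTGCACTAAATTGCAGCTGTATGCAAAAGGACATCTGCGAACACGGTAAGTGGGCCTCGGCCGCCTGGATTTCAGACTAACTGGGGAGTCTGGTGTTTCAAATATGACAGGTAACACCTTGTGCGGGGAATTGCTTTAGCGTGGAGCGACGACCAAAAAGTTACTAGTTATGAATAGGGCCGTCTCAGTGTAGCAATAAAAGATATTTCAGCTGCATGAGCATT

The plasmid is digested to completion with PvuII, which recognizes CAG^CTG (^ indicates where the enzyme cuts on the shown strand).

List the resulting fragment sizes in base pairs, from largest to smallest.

195, 31, 16 bp

PvuII sites (CAGCTG) start at positions 16, 32, 227.
PvuII cuts after base 3 of each site, so after positions 18, 34, 229.
Circular molecule, 3 cuts → 3 fragments:
  19–34 → 16 bp
  35–229 → 195 bp
  230–242 then 1–18 → 13 + 18 = 31 bp
Sorted largest to smallest: 195, 31, 16 bp.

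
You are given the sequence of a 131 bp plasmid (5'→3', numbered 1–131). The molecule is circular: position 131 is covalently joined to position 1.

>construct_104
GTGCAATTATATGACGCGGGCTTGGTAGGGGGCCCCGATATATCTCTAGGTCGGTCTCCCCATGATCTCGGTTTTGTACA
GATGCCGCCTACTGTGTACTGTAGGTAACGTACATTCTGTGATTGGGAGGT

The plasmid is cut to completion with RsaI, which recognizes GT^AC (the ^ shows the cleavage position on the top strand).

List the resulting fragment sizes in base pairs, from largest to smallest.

97, 20, 14 bp

RsaI sites (GTAC) start at positions 76, 96, 110.
RsaI cuts after base 2 of each site, so after positions 77, 97, 111.
Circular molecule, 3 cuts → 3 fragments:
  78–97 → 20 bp
  98–111 → 14 bp
  112–131 then 1–77 → 20 + 77 = 97 bp
Sorted largest to smallest: 97, 20, 14 bp.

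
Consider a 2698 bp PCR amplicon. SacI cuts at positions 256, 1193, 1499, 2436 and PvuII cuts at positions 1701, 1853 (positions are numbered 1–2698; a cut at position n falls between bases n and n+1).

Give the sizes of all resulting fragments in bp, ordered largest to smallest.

937, 583, 306, 262, 256, 202, 152 bp

Combined cut positions (sorted): 256, 1193, 1499, 1701, 1853, 2436.
Linear molecule, 6 cuts → 7 fragments:
  256 − 0 = 256 bp
  1193 − 256 = 937 bp
  1499 − 1193 = 306 bp
  1701 − 1499 = 202 bp
  1853 − 1701 = 152 bp
  2436 − 1853 = 583 bp
  2698 − 2436 = 262 bp
Sorted largest to smallest: 937, 583, 306, 262, 256, 202, 152 bp.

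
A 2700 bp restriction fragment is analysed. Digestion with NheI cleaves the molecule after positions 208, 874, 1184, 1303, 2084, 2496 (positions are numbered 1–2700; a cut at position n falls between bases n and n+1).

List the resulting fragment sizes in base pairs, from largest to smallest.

Linear molecule, 6 cuts → 7 fragments:
  208 − 0 = 208 bp
  874 − 208 = 666 bp
  1184 − 874 = 310 bp
  1303 − 1184 = 119 bp
  2084 − 1303 = 781 bp
  2496 − 2084 = 412 bp
  2700 − 2496 = 204 bp
Sorted largest to smallest: 781, 666, 412, 310, 208, 204, 119 bp.

781, 666, 412, 310, 208, 204, 119 bp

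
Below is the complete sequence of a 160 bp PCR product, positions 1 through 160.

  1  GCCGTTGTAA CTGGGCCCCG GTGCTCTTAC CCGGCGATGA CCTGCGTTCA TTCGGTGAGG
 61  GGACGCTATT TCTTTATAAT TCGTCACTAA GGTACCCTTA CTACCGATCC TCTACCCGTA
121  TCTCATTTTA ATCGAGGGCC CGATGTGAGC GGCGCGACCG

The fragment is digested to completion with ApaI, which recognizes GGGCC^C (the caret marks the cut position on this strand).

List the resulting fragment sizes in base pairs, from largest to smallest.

ApaI sites (GGGCCC) start at positions 13, 136.
ApaI cuts after base 5 of each site (before the last base), so after positions 17, 140.
Linear molecule, 2 cuts → 3 fragments:
  1–17 → 17 bp
  18–140 → 123 bp
  141–160 → 20 bp
Sorted largest to smallest: 123, 20, 17 bp.

123, 20, 17 bp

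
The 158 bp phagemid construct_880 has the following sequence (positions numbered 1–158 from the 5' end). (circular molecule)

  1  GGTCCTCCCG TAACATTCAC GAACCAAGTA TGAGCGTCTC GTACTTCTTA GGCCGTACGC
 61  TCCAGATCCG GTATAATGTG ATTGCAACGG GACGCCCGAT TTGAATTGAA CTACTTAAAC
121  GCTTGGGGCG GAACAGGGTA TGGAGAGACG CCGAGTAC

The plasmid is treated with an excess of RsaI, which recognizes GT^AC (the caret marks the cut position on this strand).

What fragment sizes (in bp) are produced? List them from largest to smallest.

100, 44, 14 bp

RsaI sites (GTAC) start at positions 41, 55, 155.
RsaI cuts after base 2 of each site, so after positions 42, 56, 156.
Circular molecule, 3 cuts → 3 fragments:
  43–56 → 14 bp
  57–156 → 100 bp
  157–158 then 1–42 → 2 + 42 = 44 bp
Sorted largest to smallest: 100, 44, 14 bp.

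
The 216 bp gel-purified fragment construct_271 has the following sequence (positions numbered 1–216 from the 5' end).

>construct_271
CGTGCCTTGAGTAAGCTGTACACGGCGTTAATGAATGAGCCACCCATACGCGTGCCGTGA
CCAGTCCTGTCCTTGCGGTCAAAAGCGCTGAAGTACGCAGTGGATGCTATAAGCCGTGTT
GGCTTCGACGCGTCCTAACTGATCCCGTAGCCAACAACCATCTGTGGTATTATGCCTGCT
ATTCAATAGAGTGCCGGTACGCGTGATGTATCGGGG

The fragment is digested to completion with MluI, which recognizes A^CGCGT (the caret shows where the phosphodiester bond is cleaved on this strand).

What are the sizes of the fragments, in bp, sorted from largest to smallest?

MluI sites (ACGCGT) start at positions 48, 128, 199.
MluI cuts after the first base of each site, so after positions 48, 128, 199.
Linear molecule, 3 cuts → 4 fragments:
  1–48 → 48 bp
  49–128 → 80 bp
  129–199 → 71 bp
  200–216 → 17 bp
Sorted largest to smallest: 80, 71, 48, 17 bp.

80, 71, 48, 17 bp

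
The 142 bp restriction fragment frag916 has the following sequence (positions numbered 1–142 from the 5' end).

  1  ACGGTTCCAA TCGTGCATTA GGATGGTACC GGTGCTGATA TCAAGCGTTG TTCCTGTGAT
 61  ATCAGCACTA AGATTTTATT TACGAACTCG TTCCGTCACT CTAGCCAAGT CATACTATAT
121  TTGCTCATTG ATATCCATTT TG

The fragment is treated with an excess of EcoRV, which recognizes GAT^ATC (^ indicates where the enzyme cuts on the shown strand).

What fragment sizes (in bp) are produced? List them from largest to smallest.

EcoRV sites (GATATC) start at positions 37, 58, 130.
EcoRV cuts after base 3 of each site, so after positions 39, 60, 132.
Linear molecule, 3 cuts → 4 fragments:
  1–39 → 39 bp
  40–60 → 21 bp
  61–132 → 72 bp
  133–142 → 10 bp
Sorted largest to smallest: 72, 39, 21, 10 bp.

72, 39, 21, 10 bp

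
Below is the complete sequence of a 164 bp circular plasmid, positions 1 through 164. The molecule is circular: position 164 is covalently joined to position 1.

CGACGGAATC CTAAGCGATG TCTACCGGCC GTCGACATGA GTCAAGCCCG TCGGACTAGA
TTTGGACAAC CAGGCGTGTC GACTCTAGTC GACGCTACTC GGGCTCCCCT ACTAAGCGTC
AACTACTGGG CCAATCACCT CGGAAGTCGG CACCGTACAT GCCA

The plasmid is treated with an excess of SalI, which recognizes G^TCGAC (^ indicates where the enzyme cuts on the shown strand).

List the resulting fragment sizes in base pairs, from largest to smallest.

SalI sites (GTCGAC) start at positions 31, 78, 88.
SalI cuts after the first base of each site, so after positions 31, 78, 88.
Circular molecule, 3 cuts → 3 fragments:
  32–78 → 47 bp
  79–88 → 10 bp
  89–164 then 1–31 → 76 + 31 = 107 bp
Sorted largest to smallest: 107, 47, 10 bp.

107, 47, 10 bp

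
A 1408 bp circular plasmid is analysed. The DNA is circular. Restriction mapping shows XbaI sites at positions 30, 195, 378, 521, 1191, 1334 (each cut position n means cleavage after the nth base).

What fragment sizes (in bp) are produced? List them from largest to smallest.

670, 183, 165, 143, 143, 104 bp

Circular molecule, 6 cuts → 6 fragments:
  195 − 30 = 165 bp
  378 − 195 = 183 bp
  521 − 378 = 143 bp
  1191 − 521 = 670 bp
  1334 − 1191 = 143 bp
  wrap: 1408 − 1334 + 30 = 104 bp
Sorted largest to smallest: 670, 183, 165, 143, 143, 104 bp.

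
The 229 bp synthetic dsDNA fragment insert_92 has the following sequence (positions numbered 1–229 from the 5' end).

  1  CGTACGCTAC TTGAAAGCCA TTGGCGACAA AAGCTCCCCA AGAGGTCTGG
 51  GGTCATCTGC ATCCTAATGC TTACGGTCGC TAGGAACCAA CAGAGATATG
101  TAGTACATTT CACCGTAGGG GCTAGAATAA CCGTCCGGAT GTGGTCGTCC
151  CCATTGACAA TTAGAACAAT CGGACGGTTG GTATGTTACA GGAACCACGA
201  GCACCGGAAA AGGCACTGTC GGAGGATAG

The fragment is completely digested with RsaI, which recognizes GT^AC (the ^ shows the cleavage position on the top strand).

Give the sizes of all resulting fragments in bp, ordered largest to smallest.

RsaI sites (GTAC) start at positions 2, 103.
RsaI cuts after base 2 of each site, so after positions 3, 104.
Linear molecule, 2 cuts → 3 fragments:
  1–3 → 3 bp
  4–104 → 101 bp
  105–229 → 125 bp
Sorted largest to smallest: 125, 101, 3 bp.

125, 101, 3 bp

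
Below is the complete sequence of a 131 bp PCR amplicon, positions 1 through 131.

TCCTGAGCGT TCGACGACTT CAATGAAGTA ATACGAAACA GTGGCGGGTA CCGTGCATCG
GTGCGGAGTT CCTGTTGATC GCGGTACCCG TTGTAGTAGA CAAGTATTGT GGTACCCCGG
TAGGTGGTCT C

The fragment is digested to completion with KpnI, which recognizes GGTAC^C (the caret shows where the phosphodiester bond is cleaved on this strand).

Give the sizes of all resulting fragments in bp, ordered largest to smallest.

KpnI sites (GGTACC) start at positions 47, 83, 111.
KpnI cuts after base 5 of each site (before the last base), so after positions 51, 87, 115.
Linear molecule, 3 cuts → 4 fragments:
  1–51 → 51 bp
  52–87 → 36 bp
  88–115 → 28 bp
  116–131 → 16 bp
Sorted largest to smallest: 51, 36, 28, 16 bp.

51, 36, 28, 16 bp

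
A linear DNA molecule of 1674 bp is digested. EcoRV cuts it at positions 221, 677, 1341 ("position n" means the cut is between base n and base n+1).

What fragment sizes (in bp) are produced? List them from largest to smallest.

Linear molecule, 3 cuts → 4 fragments:
  221 − 0 = 221 bp
  677 − 221 = 456 bp
  1341 − 677 = 664 bp
  1674 − 1341 = 333 bp
Sorted largest to smallest: 664, 456, 333, 221 bp.

664, 456, 333, 221 bp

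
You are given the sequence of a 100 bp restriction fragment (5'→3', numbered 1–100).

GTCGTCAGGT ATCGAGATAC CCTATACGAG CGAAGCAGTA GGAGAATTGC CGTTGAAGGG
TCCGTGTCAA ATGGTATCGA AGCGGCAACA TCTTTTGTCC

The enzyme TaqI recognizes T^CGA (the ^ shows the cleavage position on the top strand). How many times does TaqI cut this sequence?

2

TCGA occurs starting at positions 12, 77.
TaqI cuts at 2 sites.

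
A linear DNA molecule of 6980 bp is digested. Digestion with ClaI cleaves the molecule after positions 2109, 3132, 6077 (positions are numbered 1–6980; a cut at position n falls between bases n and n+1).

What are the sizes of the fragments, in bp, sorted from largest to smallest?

2945, 2109, 1023, 903 bp

Linear molecule, 3 cuts → 4 fragments:
  2109 − 0 = 2109 bp
  3132 − 2109 = 1023 bp
  6077 − 3132 = 2945 bp
  6980 − 6077 = 903 bp
Sorted largest to smallest: 2945, 2109, 1023, 903 bp.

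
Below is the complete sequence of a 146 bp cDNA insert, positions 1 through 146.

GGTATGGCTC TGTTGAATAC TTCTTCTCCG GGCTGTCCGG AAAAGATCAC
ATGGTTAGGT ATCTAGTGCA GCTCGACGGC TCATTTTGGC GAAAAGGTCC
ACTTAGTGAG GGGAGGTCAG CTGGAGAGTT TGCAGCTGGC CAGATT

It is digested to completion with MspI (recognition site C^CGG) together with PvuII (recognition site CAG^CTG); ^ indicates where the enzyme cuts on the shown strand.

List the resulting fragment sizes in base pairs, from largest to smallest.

MspI sites (CCGG) start at positions 28, 37.
MspI cuts after the first base of each site, so after positions 28, 37.
PvuII sites (CAGCTG) start at positions 118, 133.
PvuII cuts after base 3 of each site, so after positions 120, 135.
Combined cut positions: 28, 37, 120, 135.
Linear molecule, 4 cuts → 5 fragments:
  1–28 → 28 bp
  29–37 → 9 bp
  38–120 → 83 bp
  121–135 → 15 bp
  136–146 → 11 bp
Sorted largest to smallest: 83, 28, 15, 11, 9 bp.

83, 28, 15, 11, 9 bp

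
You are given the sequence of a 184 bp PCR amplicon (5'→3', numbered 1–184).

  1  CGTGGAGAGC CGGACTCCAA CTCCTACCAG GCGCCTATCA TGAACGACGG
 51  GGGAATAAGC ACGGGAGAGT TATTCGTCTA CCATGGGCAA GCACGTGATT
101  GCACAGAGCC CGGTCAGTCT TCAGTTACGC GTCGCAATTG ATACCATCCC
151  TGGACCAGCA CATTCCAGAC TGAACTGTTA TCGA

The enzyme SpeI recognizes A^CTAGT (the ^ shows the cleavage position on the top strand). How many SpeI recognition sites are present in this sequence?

No occurrence of ACTAGT is present in the sequence.
SpeI does not cut: 0 sites.

0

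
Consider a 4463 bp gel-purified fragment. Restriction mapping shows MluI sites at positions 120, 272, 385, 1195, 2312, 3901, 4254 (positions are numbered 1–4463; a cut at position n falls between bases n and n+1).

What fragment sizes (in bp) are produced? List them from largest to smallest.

Linear molecule, 7 cuts → 8 fragments:
  120 − 0 = 120 bp
  272 − 120 = 152 bp
  385 − 272 = 113 bp
  1195 − 385 = 810 bp
  2312 − 1195 = 1117 bp
  3901 − 2312 = 1589 bp
  4254 − 3901 = 353 bp
  4463 − 4254 = 209 bp
Sorted largest to smallest: 1589, 1117, 810, 353, 209, 152, 120, 113 bp.

1589, 1117, 810, 353, 209, 152, 120, 113 bp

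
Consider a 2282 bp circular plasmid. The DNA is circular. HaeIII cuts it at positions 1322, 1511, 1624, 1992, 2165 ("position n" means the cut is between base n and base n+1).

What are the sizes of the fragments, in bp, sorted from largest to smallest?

1439, 368, 189, 173, 113 bp

Circular molecule, 5 cuts → 5 fragments:
  1511 − 1322 = 189 bp
  1624 − 1511 = 113 bp
  1992 − 1624 = 368 bp
  2165 − 1992 = 173 bp
  wrap: 2282 − 2165 + 1322 = 1439 bp
Sorted largest to smallest: 1439, 368, 189, 173, 113 bp.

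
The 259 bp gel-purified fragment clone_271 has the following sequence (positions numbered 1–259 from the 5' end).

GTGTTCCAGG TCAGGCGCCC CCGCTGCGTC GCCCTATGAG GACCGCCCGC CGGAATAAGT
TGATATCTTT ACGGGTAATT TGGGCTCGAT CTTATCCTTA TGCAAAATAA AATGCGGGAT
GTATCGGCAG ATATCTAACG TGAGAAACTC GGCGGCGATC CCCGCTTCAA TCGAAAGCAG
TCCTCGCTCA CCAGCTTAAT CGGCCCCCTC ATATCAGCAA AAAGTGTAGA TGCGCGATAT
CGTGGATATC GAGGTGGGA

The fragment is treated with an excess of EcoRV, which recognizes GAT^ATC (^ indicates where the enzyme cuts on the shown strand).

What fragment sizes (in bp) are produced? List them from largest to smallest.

106, 68, 64, 12, 9 bp

EcoRV sites (GATATC) start at positions 62, 130, 236, 245.
EcoRV cuts after base 3 of each site, so after positions 64, 132, 238, 247.
Linear molecule, 4 cuts → 5 fragments:
  1–64 → 64 bp
  65–132 → 68 bp
  133–238 → 106 bp
  239–247 → 9 bp
  248–259 → 12 bp
Sorted largest to smallest: 106, 68, 64, 12, 9 bp.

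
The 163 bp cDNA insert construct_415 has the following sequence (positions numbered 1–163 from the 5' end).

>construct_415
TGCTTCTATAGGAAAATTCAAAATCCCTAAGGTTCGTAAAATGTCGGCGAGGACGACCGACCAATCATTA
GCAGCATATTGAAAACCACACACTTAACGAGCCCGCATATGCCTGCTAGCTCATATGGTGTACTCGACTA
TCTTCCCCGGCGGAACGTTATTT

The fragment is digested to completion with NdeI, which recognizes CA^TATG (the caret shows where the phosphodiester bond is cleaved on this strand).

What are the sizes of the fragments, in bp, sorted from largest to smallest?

NdeI sites (CATATG) start at positions 106, 122.
NdeI cuts after base 2 of each site, so after positions 107, 123.
Linear molecule, 2 cuts → 3 fragments:
  1–107 → 107 bp
  108–123 → 16 bp
  124–163 → 40 bp
Sorted largest to smallest: 107, 40, 16 bp.

107, 40, 16 bp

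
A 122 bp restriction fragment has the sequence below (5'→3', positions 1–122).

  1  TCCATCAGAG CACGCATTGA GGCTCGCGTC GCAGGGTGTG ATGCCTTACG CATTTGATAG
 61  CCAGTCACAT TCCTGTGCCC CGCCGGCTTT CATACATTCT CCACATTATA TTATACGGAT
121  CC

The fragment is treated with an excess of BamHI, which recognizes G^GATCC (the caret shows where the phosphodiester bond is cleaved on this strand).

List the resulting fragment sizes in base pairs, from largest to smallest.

The BamHI site (GGATCC) starts at position 117.
BamHI cuts after the first base of each site, so after position 117.
Linear molecule, 1 cut → 2 fragments:
  1–117 → 117 bp
  118–122 → 5 bp
Sorted largest to smallest: 117, 5 bp.

117, 5 bp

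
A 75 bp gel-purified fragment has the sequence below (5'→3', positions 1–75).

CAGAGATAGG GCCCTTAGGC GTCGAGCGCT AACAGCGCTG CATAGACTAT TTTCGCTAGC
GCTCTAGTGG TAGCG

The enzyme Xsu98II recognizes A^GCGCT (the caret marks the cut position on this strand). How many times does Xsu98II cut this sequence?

AGCGCT occurs starting at positions 25, 34, 58.
Xsu98II cuts at 3 sites.

3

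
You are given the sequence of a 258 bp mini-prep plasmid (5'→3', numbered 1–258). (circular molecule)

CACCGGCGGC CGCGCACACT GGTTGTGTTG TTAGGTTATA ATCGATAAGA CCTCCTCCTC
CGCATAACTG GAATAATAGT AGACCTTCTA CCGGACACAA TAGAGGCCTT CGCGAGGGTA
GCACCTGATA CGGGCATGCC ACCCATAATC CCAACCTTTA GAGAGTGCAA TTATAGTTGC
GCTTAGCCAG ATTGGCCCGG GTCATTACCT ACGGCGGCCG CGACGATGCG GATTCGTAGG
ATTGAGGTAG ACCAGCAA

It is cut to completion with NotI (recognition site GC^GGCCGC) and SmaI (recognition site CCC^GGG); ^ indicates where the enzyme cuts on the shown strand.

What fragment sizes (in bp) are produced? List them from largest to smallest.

NotI sites (GCGGCCGC) start at positions 6, 214.
NotI cuts after base 2 of each site, so after positions 7, 215.
The SmaI site (CCCGGG) starts at position 196.
SmaI cuts after base 3 of each site, so after position 198.
Combined cut positions: 7, 198, 215.
Circular molecule, 3 cuts → 3 fragments:
  8–198 → 191 bp
  199–215 → 17 bp
  216–258 then 1–7 → 43 + 7 = 50 bp
Sorted largest to smallest: 191, 50, 17 bp.

191, 50, 17 bp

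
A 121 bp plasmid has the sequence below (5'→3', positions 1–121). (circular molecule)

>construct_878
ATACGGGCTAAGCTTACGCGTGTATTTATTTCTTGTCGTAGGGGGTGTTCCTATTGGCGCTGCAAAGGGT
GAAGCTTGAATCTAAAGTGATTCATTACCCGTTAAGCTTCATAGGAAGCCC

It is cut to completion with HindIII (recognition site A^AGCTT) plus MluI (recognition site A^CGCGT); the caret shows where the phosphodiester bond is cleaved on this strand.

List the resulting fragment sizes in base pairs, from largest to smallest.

56, 32, 27, 6 bp

HindIII sites (AAGCTT) start at positions 10, 72, 104.
HindIII cuts after the first base of each site, so after positions 10, 72, 104.
The MluI site (ACGCGT) starts at position 16.
MluI cuts after the first base of each site, so after position 16.
Combined cut positions: 10, 16, 72, 104.
Circular molecule, 4 cuts → 4 fragments:
  11–16 → 6 bp
  17–72 → 56 bp
  73–104 → 32 bp
  105–121 then 1–10 → 17 + 10 = 27 bp
Sorted largest to smallest: 56, 32, 27, 6 bp.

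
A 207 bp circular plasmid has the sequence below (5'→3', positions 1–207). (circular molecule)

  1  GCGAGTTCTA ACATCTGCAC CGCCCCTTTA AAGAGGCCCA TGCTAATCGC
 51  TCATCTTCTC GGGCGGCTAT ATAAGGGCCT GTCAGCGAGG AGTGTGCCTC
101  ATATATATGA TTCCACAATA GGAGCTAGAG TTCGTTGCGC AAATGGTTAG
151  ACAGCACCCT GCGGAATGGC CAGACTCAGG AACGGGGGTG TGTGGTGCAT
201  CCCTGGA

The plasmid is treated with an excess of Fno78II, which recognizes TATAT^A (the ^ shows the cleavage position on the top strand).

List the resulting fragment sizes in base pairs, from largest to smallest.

173, 34 bp

Fno78II sites (TATATA) start at positions 68, 102.
Fno78II cuts after base 5 of each site (before the last base), so after positions 72, 106.
Circular molecule, 2 cuts → 2 fragments:
  73–106 → 34 bp
  107–207 then 1–72 → 101 + 72 = 173 bp
Sorted largest to smallest: 173, 34 bp.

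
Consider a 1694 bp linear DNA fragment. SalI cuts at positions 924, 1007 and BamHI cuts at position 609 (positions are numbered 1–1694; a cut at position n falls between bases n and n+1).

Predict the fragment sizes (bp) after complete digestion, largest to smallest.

Combined cut positions (sorted): 609, 924, 1007.
Linear molecule, 3 cuts → 4 fragments:
  609 − 0 = 609 bp
  924 − 609 = 315 bp
  1007 − 924 = 83 bp
  1694 − 1007 = 687 bp
Sorted largest to smallest: 687, 609, 315, 83 bp.

687, 609, 315, 83 bp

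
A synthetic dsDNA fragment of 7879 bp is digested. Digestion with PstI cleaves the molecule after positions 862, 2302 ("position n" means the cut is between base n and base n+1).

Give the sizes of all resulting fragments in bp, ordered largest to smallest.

5577, 1440, 862 bp

Linear molecule, 2 cuts → 3 fragments:
  862 − 0 = 862 bp
  2302 − 862 = 1440 bp
  7879 − 2302 = 5577 bp
Sorted largest to smallest: 5577, 1440, 862 bp.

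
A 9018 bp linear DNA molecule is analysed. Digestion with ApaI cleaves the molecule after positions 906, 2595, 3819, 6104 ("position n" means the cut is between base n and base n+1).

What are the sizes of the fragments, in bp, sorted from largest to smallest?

Linear molecule, 4 cuts → 5 fragments:
  906 − 0 = 906 bp
  2595 − 906 = 1689 bp
  3819 − 2595 = 1224 bp
  6104 − 3819 = 2285 bp
  9018 − 6104 = 2914 bp
Sorted largest to smallest: 2914, 2285, 1689, 1224, 906 bp.

2914, 2285, 1689, 1224, 906 bp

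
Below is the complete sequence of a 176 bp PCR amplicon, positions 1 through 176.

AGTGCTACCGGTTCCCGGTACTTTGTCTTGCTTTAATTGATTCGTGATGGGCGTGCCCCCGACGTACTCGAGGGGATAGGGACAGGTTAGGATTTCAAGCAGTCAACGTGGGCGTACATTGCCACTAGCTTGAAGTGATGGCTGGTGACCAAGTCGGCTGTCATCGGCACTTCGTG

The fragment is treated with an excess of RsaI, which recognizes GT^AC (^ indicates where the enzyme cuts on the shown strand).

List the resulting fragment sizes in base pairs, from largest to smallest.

RsaI sites (GTAC) start at positions 18, 64, 114.
RsaI cuts after base 2 of each site, so after positions 19, 65, 115.
Linear molecule, 3 cuts → 4 fragments:
  1–19 → 19 bp
  20–65 → 46 bp
  66–115 → 50 bp
  116–176 → 61 bp
Sorted largest to smallest: 61, 50, 46, 19 bp.

61, 50, 46, 19 bp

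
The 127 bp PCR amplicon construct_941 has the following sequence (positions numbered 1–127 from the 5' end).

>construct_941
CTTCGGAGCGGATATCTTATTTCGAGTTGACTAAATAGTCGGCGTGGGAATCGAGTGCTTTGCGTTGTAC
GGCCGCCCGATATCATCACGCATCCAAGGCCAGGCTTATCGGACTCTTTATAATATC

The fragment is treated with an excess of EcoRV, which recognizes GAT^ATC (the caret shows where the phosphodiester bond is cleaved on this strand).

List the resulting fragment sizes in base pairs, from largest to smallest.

EcoRV sites (GATATC) start at positions 11, 79.
EcoRV cuts after base 3 of each site, so after positions 13, 81.
Linear molecule, 2 cuts → 3 fragments:
  1–13 → 13 bp
  14–81 → 68 bp
  82–127 → 46 bp
Sorted largest to smallest: 68, 46, 13 bp.

68, 46, 13 bp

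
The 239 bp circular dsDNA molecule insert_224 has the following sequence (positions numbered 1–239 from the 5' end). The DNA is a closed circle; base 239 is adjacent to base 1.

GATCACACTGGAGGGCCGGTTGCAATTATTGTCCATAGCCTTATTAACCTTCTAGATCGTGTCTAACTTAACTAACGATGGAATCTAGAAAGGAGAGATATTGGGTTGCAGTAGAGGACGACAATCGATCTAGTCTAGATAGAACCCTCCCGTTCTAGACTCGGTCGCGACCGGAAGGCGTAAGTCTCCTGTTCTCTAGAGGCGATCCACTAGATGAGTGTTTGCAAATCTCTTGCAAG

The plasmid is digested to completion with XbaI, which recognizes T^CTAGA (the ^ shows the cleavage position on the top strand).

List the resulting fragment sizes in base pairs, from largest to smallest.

95, 50, 41, 33, 20 bp

XbaI sites (TCTAGA) start at positions 51, 84, 134, 154, 195.
XbaI cuts after the first base of each site, so after positions 51, 84, 134, 154, 195.
Circular molecule, 5 cuts → 5 fragments:
  52–84 → 33 bp
  85–134 → 50 bp
  135–154 → 20 bp
  155–195 → 41 bp
  196–239 then 1–51 → 44 + 51 = 95 bp
Sorted largest to smallest: 95, 50, 41, 33, 20 bp.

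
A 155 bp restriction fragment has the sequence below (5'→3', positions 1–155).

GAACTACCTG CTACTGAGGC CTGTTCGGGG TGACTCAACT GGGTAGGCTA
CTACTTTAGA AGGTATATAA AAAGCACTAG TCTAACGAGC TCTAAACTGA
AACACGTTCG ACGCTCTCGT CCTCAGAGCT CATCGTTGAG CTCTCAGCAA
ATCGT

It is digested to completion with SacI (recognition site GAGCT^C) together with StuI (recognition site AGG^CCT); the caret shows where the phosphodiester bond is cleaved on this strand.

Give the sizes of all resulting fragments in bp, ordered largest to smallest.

SacI sites (GAGCTC) start at positions 87, 126, 138.
SacI cuts after base 5 of each site (before the last base), so after positions 91, 130, 142.
The StuI site (AGGCCT) starts at position 17.
StuI cuts after base 3 of each site, so after position 19.
Combined cut positions: 19, 91, 130, 142.
Linear molecule, 4 cuts → 5 fragments:
  1–19 → 19 bp
  20–91 → 72 bp
  92–130 → 39 bp
  131–142 → 12 bp
  143–155 → 13 bp
Sorted largest to smallest: 72, 39, 19, 13, 12 bp.

72, 39, 19, 13, 12 bp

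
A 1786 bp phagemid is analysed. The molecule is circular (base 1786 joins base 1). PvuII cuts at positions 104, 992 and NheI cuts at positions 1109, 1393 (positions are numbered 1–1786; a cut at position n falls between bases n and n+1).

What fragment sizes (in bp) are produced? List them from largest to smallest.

888, 497, 284, 117 bp

Combined cut positions (sorted): 104, 992, 1109, 1393.
Circular molecule, 4 cuts → 4 fragments:
  992 − 104 = 888 bp
  1109 − 992 = 117 bp
  1393 − 1109 = 284 bp
  wrap: 1786 − 1393 + 104 = 497 bp
Sorted largest to smallest: 888, 497, 284, 117 bp.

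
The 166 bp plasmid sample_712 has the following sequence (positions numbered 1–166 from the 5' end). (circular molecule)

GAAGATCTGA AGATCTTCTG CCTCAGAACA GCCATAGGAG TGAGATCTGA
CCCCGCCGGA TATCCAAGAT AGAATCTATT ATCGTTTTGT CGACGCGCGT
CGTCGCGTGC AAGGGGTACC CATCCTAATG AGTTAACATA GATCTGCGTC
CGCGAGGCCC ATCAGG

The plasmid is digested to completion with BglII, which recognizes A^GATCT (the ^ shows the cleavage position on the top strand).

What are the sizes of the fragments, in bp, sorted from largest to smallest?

97, 32, 29, 8 bp

BglII sites (AGATCT) start at positions 3, 11, 43, 140.
BglII cuts after the first base of each site, so after positions 3, 11, 43, 140.
Circular molecule, 4 cuts → 4 fragments:
  4–11 → 8 bp
  12–43 → 32 bp
  44–140 → 97 bp
  141–166 then 1–3 → 26 + 3 = 29 bp
Sorted largest to smallest: 97, 32, 29, 8 bp.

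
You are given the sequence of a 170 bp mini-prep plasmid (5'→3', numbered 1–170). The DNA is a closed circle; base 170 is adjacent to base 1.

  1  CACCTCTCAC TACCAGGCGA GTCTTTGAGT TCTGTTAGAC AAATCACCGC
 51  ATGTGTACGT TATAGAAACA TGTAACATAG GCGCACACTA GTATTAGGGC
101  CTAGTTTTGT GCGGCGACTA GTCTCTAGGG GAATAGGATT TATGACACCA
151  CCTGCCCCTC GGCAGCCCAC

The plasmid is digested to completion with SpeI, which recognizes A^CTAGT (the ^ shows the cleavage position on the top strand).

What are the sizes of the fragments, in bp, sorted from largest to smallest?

SpeI sites (ACTAGT) start at positions 87, 117.
SpeI cuts after the first base of each site, so after positions 87, 117.
Circular molecule, 2 cuts → 2 fragments:
  88–117 → 30 bp
  118–170 then 1–87 → 53 + 87 = 140 bp
Sorted largest to smallest: 140, 30 bp.

140, 30 bp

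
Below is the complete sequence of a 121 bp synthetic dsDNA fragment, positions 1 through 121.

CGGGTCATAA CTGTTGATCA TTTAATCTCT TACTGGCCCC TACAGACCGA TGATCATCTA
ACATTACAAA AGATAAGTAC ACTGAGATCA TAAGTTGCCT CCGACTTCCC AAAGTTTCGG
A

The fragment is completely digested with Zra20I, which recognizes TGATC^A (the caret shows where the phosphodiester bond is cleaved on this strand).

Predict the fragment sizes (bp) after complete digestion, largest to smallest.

Zra20I sites (TGATCA) start at positions 15, 51.
Zra20I cuts after base 5 of each site (before the last base), so after positions 19, 55.
Linear molecule, 2 cuts → 3 fragments:
  1–19 → 19 bp
  20–55 → 36 bp
  56–121 → 66 bp
Sorted largest to smallest: 66, 36, 19 bp.

66, 36, 19 bp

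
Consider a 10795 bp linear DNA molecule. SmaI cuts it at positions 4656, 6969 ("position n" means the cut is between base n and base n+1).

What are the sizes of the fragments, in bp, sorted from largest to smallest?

Linear molecule, 2 cuts → 3 fragments:
  4656 − 0 = 4656 bp
  6969 − 4656 = 2313 bp
  10795 − 6969 = 3826 bp
Sorted largest to smallest: 4656, 3826, 2313 bp.

4656, 3826, 2313 bp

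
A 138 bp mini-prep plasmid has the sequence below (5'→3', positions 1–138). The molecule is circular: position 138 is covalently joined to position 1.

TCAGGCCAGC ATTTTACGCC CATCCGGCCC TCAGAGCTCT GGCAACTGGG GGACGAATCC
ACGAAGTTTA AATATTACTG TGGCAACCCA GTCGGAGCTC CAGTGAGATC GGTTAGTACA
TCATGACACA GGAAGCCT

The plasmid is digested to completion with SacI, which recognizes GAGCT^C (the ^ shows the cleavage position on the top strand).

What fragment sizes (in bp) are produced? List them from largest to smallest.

77, 61 bp

SacI sites (GAGCTC) start at positions 34, 95.
SacI cuts after base 5 of each site (before the last base), so after positions 38, 99.
Circular molecule, 2 cuts → 2 fragments:
  39–99 → 61 bp
  100–138 then 1–38 → 39 + 38 = 77 bp
Sorted largest to smallest: 77, 61 bp.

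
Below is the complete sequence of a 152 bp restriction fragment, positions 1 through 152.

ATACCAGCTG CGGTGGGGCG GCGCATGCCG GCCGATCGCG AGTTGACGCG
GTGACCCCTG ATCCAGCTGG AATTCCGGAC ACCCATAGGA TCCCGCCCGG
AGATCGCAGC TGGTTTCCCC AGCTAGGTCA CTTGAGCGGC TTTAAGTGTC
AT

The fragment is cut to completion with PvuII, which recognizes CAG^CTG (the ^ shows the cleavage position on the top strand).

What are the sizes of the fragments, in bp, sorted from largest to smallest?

59, 43, 43, 7 bp

PvuII sites (CAGCTG) start at positions 5, 64, 107.
PvuII cuts after base 3 of each site, so after positions 7, 66, 109.
Linear molecule, 3 cuts → 4 fragments:
  1–7 → 7 bp
  8–66 → 59 bp
  67–109 → 43 bp
  110–152 → 43 bp
Sorted largest to smallest: 59, 43, 43, 7 bp.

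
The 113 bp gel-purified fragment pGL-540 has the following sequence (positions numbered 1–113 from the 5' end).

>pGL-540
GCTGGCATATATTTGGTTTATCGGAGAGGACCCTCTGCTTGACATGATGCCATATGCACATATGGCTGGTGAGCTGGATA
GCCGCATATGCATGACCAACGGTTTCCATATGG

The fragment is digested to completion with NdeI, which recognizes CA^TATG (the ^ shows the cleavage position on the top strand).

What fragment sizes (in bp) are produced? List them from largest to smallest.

NdeI sites (CATATG) start at positions 51, 59, 85, 107.
NdeI cuts after base 2 of each site, so after positions 52, 60, 86, 108.
Linear molecule, 4 cuts → 5 fragments:
  1–52 → 52 bp
  53–60 → 8 bp
  61–86 → 26 bp
  87–108 → 22 bp
  109–113 → 5 bp
Sorted largest to smallest: 52, 26, 22, 8, 5 bp.

52, 26, 22, 8, 5 bp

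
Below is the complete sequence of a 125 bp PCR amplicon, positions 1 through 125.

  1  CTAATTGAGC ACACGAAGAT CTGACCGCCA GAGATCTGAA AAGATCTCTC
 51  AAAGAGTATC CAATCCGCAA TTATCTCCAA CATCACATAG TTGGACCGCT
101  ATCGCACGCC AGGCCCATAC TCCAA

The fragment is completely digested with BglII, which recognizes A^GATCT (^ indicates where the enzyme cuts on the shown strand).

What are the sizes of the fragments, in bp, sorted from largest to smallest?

83, 17, 15, 10 bp

BglII sites (AGATCT) start at positions 17, 32, 42.
BglII cuts after the first base of each site, so after positions 17, 32, 42.
Linear molecule, 3 cuts → 4 fragments:
  1–17 → 17 bp
  18–32 → 15 bp
  33–42 → 10 bp
  43–125 → 83 bp
Sorted largest to smallest: 83, 17, 15, 10 bp.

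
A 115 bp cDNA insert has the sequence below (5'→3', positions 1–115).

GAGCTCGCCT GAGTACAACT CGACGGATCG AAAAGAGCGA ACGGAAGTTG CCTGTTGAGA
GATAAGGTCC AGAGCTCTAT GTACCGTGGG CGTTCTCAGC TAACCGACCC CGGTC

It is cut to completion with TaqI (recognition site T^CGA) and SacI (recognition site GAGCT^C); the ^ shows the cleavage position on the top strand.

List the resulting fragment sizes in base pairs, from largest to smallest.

TaqI sites (TCGA) start at positions 20, 28.
TaqI cuts after the first base of each site, so after positions 20, 28.
SacI sites (GAGCTC) start at positions 1, 72.
SacI cuts after base 5 of each site (before the last base), so after positions 5, 76.
Combined cut positions: 5, 20, 28, 76.
Linear molecule, 4 cuts → 5 fragments:
  1–5 → 5 bp
  6–20 → 15 bp
  21–28 → 8 bp
  29–76 → 48 bp
  77–115 → 39 bp
Sorted largest to smallest: 48, 39, 15, 8, 5 bp.

48, 39, 15, 8, 5 bp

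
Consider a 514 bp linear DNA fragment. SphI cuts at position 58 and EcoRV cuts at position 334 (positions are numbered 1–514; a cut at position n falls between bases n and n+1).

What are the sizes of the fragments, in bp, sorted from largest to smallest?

Combined cut positions (sorted): 58, 334.
Linear molecule, 2 cuts → 3 fragments:
  58 − 0 = 58 bp
  334 − 58 = 276 bp
  514 − 334 = 180 bp
Sorted largest to smallest: 276, 180, 58 bp.

276, 180, 58 bp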